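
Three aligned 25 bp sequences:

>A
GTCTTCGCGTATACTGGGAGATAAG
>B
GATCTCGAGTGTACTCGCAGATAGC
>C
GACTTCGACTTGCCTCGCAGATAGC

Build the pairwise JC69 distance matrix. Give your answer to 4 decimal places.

d(A,B) = 0.4904, d(A,C) = 0.5716, d(B,C) = 0.2892

A–B: 9/25 sites differ → p = 0.36, d = −0.75 ln(1 − 0.48) = 0.490445 ≈ 0.4904.
A–C: 10/25 sites differ → p = 0.4, d = −0.75 ln(1 − 0.533333) = 0.571605 ≈ 0.5716.
B–C: 6/25 sites differ → p = 0.24, d = −0.75 ln(1 − 0.32) = 0.289247 ≈ 0.2892.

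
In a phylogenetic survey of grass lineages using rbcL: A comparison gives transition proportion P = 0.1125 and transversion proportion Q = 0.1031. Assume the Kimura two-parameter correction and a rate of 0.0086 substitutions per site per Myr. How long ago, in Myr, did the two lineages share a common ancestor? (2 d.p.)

14.92

Under the Kimura two-parameter model, d = −½ ln(1 − 2P − Q) − ¼ ln(1 − 2Q).
1 − 2P − Q = 0.6719, giving −½ ln(0.6719) = 0.198823.
1 − 2Q = 0.7938, giving −¼ ln(0.7938) = 0.057731.
d = 0.198823 + 0.057731 = 0.256554.
Under a molecular clock d = 2μt, so t = d/(2μ) = 0.256554 / (2 × 0.0086) = 14.92 Myr.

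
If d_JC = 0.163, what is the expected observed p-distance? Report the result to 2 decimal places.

0.15

p = (3/4)(1 − e^(−4d/3)) = 0.75 × (1 − e^(-0.217333)) = 0.75 × (1 − 0.804662) = 0.146504.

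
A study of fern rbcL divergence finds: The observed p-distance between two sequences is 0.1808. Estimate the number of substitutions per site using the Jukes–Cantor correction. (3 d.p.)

d = −(3/4) ln(1 − 4p/3) = −0.75 ln(1 − 0.241067) = −0.75 ln(0.758933)
  = −0.75 × (-0.275842) = 0.206882 substitutions/site.

0.207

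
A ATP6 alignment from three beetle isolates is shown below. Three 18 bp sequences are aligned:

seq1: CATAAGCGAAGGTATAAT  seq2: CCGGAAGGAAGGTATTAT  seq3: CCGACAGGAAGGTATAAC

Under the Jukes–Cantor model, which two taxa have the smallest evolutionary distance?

seq1–seq2: 6/18 differ, p = 0.333, d = 0.441.
seq1–seq3: 6/18 differ, p = 0.333, d = 0.441.
seq2–seq3: 4/18 differ, p = 0.222, d = 0.264.
The smallest distance is between seq2 and seq3.

seq2 and seq3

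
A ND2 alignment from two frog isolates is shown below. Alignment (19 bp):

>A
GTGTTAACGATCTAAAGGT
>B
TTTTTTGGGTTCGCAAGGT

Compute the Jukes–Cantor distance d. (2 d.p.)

The sequences differ at 8 of 19 sites (1, 3, 6, 7, 8, 10, 13, 14), so p = 8/19 ≈ 0.421053.
d = −(3/4) ln(1 − 4p/3) = −0.75 ln(1 − 0.561404) = −0.75 ln(0.438596)
  = −0.75 × (-0.824177) = 0.618133 substitutions/site.

0.62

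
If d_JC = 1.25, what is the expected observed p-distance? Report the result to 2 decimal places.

p = (3/4)(1 − e^(−4d/3)) = 0.75 × (1 − e^(-1.666667)) = 0.75 × (1 − 0.188876) = 0.608343.

0.61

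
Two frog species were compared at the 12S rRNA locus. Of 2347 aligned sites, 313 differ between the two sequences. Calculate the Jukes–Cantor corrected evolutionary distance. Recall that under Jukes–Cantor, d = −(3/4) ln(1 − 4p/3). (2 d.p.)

p = 313/2347 ≈ 0.133362.
d = −(3/4) ln(1 − 4p/3) = −0.75 ln(1 − 0.177816) = −0.75 ln(0.822184)
  = −0.75 × (-0.195791) = 0.146843 substitutions/site.

0.15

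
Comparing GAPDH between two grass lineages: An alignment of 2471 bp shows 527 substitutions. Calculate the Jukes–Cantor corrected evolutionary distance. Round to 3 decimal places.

p = 527/2471 ≈ 0.213274.
d = −(3/4) ln(1 − 4p/3) = −0.75 ln(1 − 0.284365) = −0.75 ln(0.715635)
  = −0.75 × (-0.334585) = 0.250939 substitutions/site.

0.251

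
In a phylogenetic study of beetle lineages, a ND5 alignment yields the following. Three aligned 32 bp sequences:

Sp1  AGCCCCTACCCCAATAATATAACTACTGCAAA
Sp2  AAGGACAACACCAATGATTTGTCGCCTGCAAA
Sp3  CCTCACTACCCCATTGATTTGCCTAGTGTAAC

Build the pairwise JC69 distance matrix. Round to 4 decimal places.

d(Sp1,Sp2) = 0.5199, d(Sp1,Sp3) = 0.5199, d(Sp2,Sp3) = 0.5851

Sp1–Sp2: 12/32 sites differ → p = 0.375, d = −0.75 ln(1 − 0.5) = 0.519860 ≈ 0.5199.
Sp1–Sp3: 12/32 sites differ → p = 0.375, d = −0.75 ln(1 − 0.5) = 0.519860 ≈ 0.5199.
Sp2–Sp3: 13/32 sites differ → p = 0.40625, d = −0.75 ln(1 − 0.541667) = 0.585119 ≈ 0.5851.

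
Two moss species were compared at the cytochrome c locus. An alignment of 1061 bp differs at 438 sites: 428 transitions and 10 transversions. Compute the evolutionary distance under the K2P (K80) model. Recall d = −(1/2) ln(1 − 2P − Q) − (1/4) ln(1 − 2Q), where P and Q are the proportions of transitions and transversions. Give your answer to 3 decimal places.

P = 428/1061 ≈ 0.403393 and Q = 10/1061 ≈ 0.009425.
Under the Kimura two-parameter model, d = −½ ln(1 − 2P − Q) − ¼ ln(1 − 2Q).
1 − 2P − Q = 0.183789, giving −½ ln(0.183789) = 0.846983.
1 − 2Q = 0.98115, giving −¼ ln(0.98115) = 0.004757.
d = 0.846983 + 0.004757 = 0.851740.

0.852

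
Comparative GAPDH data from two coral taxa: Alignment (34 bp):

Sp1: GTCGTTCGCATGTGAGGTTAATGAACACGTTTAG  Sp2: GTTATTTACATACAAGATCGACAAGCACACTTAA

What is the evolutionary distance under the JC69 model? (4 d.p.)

0.7405

The sequences differ at 16 of 34 sites, so p = 16/34 ≈ 0.470588.
d = −(3/4) ln(1 − 4p/3) = −0.75 ln(1 − 0.627451) = −0.75 ln(0.372549)
  = −0.75 × (-0.987387) = 0.740540 substitutions/site.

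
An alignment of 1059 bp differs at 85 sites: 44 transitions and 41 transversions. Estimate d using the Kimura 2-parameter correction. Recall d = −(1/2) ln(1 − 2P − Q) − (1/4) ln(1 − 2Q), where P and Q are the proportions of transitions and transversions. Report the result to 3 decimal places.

0.085

P = 44/1059 ≈ 0.041549 and Q = 41/1059 ≈ 0.038716.
Under the Kimura two-parameter model, d = −½ ln(1 − 2P − Q) − ¼ ln(1 − 2Q).
1 − 2P − Q = 0.878186, giving −½ ln(0.878186) = 0.064948.
1 − 2Q = 0.922568, giving −¼ ln(0.922568) = 0.020149.
d = 0.064948 + 0.020149 = 0.085097.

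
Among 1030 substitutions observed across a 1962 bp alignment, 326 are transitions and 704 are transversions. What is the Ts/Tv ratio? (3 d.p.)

0.463

R = 326/704 = 0.463068… ≈ 0.463 (to 3 d.p.).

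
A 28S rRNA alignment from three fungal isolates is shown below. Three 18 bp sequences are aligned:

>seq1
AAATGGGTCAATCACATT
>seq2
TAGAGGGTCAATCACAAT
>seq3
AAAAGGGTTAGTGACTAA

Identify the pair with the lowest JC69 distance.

seq1–seq2: 4/18 differ, p = 0.222, d = 0.264.
seq1–seq3: 7/18 differ, p = 0.389, d = 0.548.
seq2–seq3: 7/18 differ, p = 0.389, d = 0.548.
The smallest distance is between seq1 and seq2.

seq1 and seq2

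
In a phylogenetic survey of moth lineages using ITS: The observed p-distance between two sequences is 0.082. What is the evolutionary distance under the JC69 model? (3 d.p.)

0.087

d = −(3/4) ln(1 − 4p/3) = −0.75 ln(1 − 0.109333) = −0.75 ln(0.890667)
  = −0.75 × (-0.115785) = 0.086839 substitutions/site.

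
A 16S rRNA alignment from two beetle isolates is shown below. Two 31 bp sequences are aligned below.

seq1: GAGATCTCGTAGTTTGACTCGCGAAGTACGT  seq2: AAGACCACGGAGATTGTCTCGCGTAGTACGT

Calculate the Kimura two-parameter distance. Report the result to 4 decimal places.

Of 31 sites, 2 differences are transitions and 5 are transversions, so P = 2/31 ≈ 0.064516 and Q = 5/31 ≈ 0.16129.
Under the Kimura two-parameter model, d = −½ ln(1 − 2P − Q) − ¼ ln(1 − 2Q).
1 − 2P − Q = 0.709678, giving −½ ln(0.709678) = 0.171472.
1 − 2Q = 0.67742, giving −¼ ln(0.67742) = 0.097366.
d = 0.171472 + 0.097366 = 0.268838.

0.2688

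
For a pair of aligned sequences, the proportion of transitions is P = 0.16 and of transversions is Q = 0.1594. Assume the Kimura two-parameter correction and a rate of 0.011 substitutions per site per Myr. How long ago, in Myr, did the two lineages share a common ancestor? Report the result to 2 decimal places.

Under the Kimura two-parameter model, d = −½ ln(1 − 2P − Q) − ¼ ln(1 − 2Q).
1 − 2P − Q = 0.5206, giving −½ ln(0.5206) = 0.326387.
1 − 2Q = 0.6812, giving −¼ ln(0.6812) = 0.095975.
d = 0.326387 + 0.095975 = 0.422362.
Under a molecular clock d = 2μt, so t = d/(2μ) = 0.422362 / (2 × 0.011) = 19.20 Myr.

19.20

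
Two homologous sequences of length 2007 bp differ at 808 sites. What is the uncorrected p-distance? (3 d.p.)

0.403

p = 808/2007 = 0.402590… ≈ 0.403 (to 3 d.p.).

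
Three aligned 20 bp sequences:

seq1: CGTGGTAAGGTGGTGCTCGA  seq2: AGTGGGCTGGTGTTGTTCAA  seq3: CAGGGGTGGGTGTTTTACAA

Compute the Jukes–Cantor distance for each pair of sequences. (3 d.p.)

d(seq1,seq2) = 0.471, d(seq1,seq3) = 0.824, d(seq2,seq3) = 0.471

seq1–seq2: 7/20 sites differ → p = 0.35, d = −0.75 ln(1 − 0.466667) = 0.471457 ≈ 0.471.
seq1–seq3: 10/20 sites differ → p = 0.5, d = −0.75 ln(1 − 0.666667) = 0.823960 ≈ 0.824.
seq2–seq3: 7/20 sites differ → p = 0.35, d = −0.75 ln(1 − 0.466667) = 0.471457 ≈ 0.471.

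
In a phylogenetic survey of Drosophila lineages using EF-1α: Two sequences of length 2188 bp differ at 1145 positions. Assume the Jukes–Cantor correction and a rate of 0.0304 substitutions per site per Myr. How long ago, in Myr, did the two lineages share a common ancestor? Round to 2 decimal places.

14.76

p = 1145/2188 ≈ 0.523309.
d = −(3/4) ln(1 − 4p/3) = −0.75 ln(1 − 0.697745) = −0.75 ln(0.302255)
  = −0.75 × (-1.196484) = 0.897363 substitutions/site.
Under a molecular clock d = 2μt, so t = d/(2μ) = 0.897363 / (2 × 0.0304) = 14.76 Myr.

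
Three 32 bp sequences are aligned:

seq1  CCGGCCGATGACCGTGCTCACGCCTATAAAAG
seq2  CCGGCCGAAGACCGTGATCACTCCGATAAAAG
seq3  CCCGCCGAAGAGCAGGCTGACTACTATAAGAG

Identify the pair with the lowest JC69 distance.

seq1–seq2: 4/32 differ, p = 0.125, d = 0.137.
seq1–seq3: 9/32 differ, p = 0.281, d = 0.353.
seq2–seq3: 9/32 differ, p = 0.281, d = 0.353.
The smallest distance is between seq1 and seq2.

seq1 and seq2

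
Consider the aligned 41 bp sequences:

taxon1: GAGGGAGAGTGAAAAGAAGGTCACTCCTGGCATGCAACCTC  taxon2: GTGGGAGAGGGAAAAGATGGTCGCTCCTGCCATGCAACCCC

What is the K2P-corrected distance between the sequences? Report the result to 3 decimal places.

0.163

Of 41 sites, 2 differences are transitions and 4 are transversions, so P = 2/41 ≈ 0.04878 and Q = 4/41 ≈ 0.097561.
Under the Kimura two-parameter model, d = −½ ln(1 − 2P − Q) − ¼ ln(1 − 2Q).
1 − 2P − Q = 0.804879, giving −½ ln(0.804879) = 0.108532.
1 − 2Q = 0.804878, giving −¼ ln(0.804878) = 0.054266.
d = 0.108532 + 0.054266 = 0.162798.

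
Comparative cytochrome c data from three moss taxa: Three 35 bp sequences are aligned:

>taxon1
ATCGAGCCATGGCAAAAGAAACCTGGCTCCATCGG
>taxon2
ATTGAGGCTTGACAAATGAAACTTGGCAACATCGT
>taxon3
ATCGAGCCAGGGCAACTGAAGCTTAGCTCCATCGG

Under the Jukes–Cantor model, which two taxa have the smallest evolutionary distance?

taxon1–taxon2: 9/35 differ, p = 0.257, d = 0.315.
taxon1–taxon3: 6/35 differ, p = 0.171, d = 0.195.
taxon2–taxon3: 11/35 differ, p = 0.314, d = 0.407.
The smallest distance is between taxon1 and taxon3.

taxon1 and taxon3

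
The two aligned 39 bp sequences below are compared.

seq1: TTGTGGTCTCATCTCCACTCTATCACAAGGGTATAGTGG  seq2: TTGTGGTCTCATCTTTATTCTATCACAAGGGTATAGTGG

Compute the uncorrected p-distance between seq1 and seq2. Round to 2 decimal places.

0.08

The sequences differ at 3 of 39 positions (sites 15, 16, 18).
p = 3/39 = 0.076923… ≈ 0.08 (to 2 d.p.).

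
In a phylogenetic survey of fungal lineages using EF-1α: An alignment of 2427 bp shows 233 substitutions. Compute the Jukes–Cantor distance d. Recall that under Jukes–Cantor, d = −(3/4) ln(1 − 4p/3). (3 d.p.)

p = 233/2427 ≈ 0.096003.
d = −(3/4) ln(1 − 4p/3) = −0.75 ln(1 − 0.128004) = −0.75 ln(0.871996)
  = −0.75 × (-0.136970) = 0.102728 substitutions/site.

0.103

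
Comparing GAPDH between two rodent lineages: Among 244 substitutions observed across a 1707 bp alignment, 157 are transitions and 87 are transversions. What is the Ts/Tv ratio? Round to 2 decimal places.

1.80

R = 157/87 = 1.804597… ≈ 1.80 (to 2 d.p.).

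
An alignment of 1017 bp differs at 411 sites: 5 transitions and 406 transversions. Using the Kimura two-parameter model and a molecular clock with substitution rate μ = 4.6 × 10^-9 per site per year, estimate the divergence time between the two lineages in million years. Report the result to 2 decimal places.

P = 5/1017 ≈ 0.004916 and Q = 406/1017 ≈ 0.399213.
Under the Kimura two-parameter model, d = −½ ln(1 − 2P − Q) − ¼ ln(1 − 2Q).
1 − 2P − Q = 0.590955, giving −½ ln(0.590955) = 0.263008.
1 − 2Q = 0.201574, giving −¼ ln(0.201574) = 0.400400.
d = 0.263008 + 0.400400 = 0.663408.
Under a molecular clock d = 2μt, so t = d/(2μ) = 0.663408 / (2 × 4.6 × 10^-9) = 72.11 million years.

72.11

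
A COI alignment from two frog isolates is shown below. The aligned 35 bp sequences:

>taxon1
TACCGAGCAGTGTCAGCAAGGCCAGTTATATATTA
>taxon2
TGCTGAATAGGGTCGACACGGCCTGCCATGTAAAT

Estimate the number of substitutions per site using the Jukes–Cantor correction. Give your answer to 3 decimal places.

0.635

The sequences differ at 15 of 35 sites, so p = 15/35 ≈ 0.428571.
d = −(3/4) ln(1 − 4p/3) = −0.75 ln(1 − 0.571428) = −0.75 ln(0.428572)
  = −0.75 × (-0.847297) = 0.635473 substitutions/site.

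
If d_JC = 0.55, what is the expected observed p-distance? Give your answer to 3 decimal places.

p = (3/4)(1 − e^(−4d/3)) = 0.75 × (1 − e^(-0.733333)) = 0.75 × (1 − 0.480305) = 0.389771.

0.390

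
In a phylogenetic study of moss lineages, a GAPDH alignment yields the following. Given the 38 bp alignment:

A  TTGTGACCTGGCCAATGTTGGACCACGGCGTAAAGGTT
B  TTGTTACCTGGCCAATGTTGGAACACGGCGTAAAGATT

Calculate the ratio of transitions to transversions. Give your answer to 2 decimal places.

0.50

Transitions are A↔G and C↔T; transversions are all other mismatches.
Transitions: 1. Transversions: 2.
R = 1/2 = 0.50.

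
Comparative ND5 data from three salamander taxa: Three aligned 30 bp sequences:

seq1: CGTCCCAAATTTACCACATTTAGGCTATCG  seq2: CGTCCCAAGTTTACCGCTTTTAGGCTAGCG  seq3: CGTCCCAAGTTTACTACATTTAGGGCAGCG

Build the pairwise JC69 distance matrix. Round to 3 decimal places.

d(seq1,seq2) = 0.147, d(seq1,seq3) = 0.188, d(seq2,seq3) = 0.188

seq1–seq2: 4/30 sites differ → p ≈ 0.133333, d = −0.75 ln(1 − 0.177777) = 0.146808 ≈ 0.147.
seq1–seq3: 5/30 sites differ → p ≈ 0.166667, d = −0.75 ln(1 − 0.222223) = 0.188487 ≈ 0.188.
seq2–seq3: 5/30 sites differ → p ≈ 0.166667, d = −0.75 ln(1 − 0.222223) = 0.188487 ≈ 0.188.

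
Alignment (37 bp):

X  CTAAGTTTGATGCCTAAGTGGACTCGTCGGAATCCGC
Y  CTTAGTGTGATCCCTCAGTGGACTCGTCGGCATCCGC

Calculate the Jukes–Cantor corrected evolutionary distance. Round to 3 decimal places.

The sequences differ at 5 of 37 sites (3, 7, 12, 16, 31), so p = 5/37 ≈ 0.135135.
d = −(3/4) ln(1 − 4p/3) = −0.75 ln(1 − 0.18018) = −0.75 ln(0.81982)
  = −0.75 × (-0.198670) = 0.149003 substitutions/site.

0.149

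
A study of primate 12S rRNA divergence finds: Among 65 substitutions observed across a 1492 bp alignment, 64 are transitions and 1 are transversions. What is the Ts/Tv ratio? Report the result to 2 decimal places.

64.00

R = 64/1 = 64.00.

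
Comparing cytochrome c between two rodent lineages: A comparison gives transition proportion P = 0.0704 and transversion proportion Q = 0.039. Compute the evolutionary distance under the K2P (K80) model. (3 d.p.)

0.119

Under the Kimura two-parameter model, d = −½ ln(1 − 2P − Q) − ¼ ln(1 − 2Q).
1 − 2P − Q = 0.8202, giving −½ ln(0.8202) = 0.099104.
1 − 2Q = 0.922, giving −¼ ln(0.922) = 0.020303.
d = 0.099104 + 0.020303 = 0.119407.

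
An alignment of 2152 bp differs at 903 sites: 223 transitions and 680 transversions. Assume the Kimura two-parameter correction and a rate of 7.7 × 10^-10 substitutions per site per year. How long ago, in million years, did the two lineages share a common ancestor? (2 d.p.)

402.77

P = 223/2152 ≈ 0.103625 and Q = 680/2152 ≈ 0.315985.
Under the Kimura two-parameter model, d = −½ ln(1 − 2P − Q) − ¼ ln(1 − 2Q).
1 − 2P − Q = 0.476765, giving −½ ln(0.476765) = 0.370366.
1 − 2Q = 0.36803, giving −¼ ln(0.36803) = 0.249898.
d = 0.370366 + 0.249898 = 0.620264.
Under a molecular clock d = 2μt, so t = d/(2μ) = 0.620264 / (2 × 7.7 × 10^-10) = 402.77 million years.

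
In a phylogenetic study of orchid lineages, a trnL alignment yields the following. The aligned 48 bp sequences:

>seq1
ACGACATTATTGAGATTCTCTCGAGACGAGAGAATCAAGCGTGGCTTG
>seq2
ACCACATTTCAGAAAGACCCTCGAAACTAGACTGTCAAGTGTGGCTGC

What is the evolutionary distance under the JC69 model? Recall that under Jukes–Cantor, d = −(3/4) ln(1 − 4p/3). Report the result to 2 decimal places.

The sequences differ at 16 of 48 sites, so p = 16/48 ≈ 0.333333.
d = −(3/4) ln(1 − 4p/3) = −0.75 ln(1 − 0.444444) = −0.75 ln(0.555556)
  = −0.75 × (-0.587786) = 0.440840 substitutions/site.

0.44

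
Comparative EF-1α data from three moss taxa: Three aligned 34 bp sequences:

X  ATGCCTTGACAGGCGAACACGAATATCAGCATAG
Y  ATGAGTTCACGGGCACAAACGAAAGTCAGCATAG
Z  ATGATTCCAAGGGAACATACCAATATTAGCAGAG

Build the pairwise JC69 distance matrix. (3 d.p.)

d(X,Y) = 0.326, d(X,Z) = 0.535, d(Y,Z) = 0.373

X–Y: 9/34 sites differ → p ≈ 0.264706, d = −0.75 ln(1 − 0.352941) = 0.326488 ≈ 0.326.
X–Z: 13/34 sites differ → p ≈ 0.382353, d = −0.75 ln(1 − 0.509804) = 0.534712 ≈ 0.535.
Y–Z: 10/34 sites differ → p ≈ 0.294118, d = −0.75 ln(1 − 0.392157) = 0.373379 ≈ 0.373.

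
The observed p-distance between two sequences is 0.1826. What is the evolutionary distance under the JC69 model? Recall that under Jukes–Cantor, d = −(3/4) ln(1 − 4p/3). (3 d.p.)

0.209

d = −(3/4) ln(1 − 4p/3) = −0.75 ln(1 − 0.243467) = −0.75 ln(0.756533)
  = −0.75 × (-0.279009) = 0.209257 substitutions/site.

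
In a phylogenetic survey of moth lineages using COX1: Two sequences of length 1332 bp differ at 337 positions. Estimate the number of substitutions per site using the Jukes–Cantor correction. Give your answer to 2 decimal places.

p = 337/1332 ≈ 0.253003.
d = −(3/4) ln(1 − 4p/3) = −0.75 ln(1 − 0.337337) = −0.75 ln(0.662663)
  = −0.75 × (-0.411489) = 0.308617 substitutions/site.

0.31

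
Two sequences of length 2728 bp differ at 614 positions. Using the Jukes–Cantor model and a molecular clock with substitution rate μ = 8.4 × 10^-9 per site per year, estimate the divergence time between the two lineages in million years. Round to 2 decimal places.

p = 614/2728 ≈ 0.225073.
d = −(3/4) ln(1 − 4p/3) = −0.75 ln(1 − 0.300097) = −0.75 ln(0.699903)
  = −0.75 × (-0.356814) = 0.267611 substitutions/site.
Under a molecular clock d = 2μt, so t = d/(2μ) = 0.267611 / (2 × 8.4 × 10^-9) = 15.93 million years.

15.93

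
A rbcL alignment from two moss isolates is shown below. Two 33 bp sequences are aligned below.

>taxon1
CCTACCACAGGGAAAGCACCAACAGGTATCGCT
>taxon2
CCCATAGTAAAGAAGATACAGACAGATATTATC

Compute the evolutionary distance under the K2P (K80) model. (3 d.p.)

Of 33 sites, 15 differences are transitions and 2 are transversions, so P = 15/33 ≈ 0.454545 and Q = 2/33 ≈ 0.060606.
Under the Kimura two-parameter model, d = −½ ln(1 − 2P − Q) − ¼ ln(1 − 2Q).
1 − 2P − Q = 0.030304, giving −½ ln(0.030304) = 1.748238.
1 − 2Q = 0.878788, giving −¼ ln(0.878788) = 0.032303.
d = 1.748238 + 0.032303 = 1.780541.

1.781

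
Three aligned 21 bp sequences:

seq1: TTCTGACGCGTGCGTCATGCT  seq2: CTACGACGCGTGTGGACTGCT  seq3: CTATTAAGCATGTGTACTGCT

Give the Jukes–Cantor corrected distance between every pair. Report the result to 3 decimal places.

d(seq1,seq2) = 0.441, d(seq1,seq3) = 0.532, d(seq2,seq3) = 0.286

seq1–seq2: 7/21 sites differ → p ≈ 0.333333, d = −0.75 ln(1 − 0.444444) = 0.440839 ≈ 0.441.
seq1–seq3: 8/21 sites differ → p ≈ 0.380952, d = −0.75 ln(1 − 0.507936) = 0.531860 ≈ 0.532.
seq2–seq3: 5/21 sites differ → p ≈ 0.238095, d = −0.75 ln(1 − 0.31746) = 0.286451 ≈ 0.286.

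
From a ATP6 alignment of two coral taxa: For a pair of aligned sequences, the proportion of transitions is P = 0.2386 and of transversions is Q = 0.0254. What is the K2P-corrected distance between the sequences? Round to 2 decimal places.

0.36

Under the Kimura two-parameter model, d = −½ ln(1 − 2P − Q) − ¼ ln(1 − 2Q).
1 − 2P − Q = 0.4974, giving −½ ln(0.4974) = 0.349180.
1 − 2Q = 0.9492, giving −¼ ln(0.9492) = 0.013034.
d = 0.349180 + 0.013034 = 0.362214.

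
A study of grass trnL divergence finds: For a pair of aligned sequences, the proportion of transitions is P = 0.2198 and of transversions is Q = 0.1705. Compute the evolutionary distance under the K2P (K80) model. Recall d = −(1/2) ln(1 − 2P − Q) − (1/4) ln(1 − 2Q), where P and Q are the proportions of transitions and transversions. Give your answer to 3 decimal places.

0.575

Under the Kimura two-parameter model, d = −½ ln(1 − 2P − Q) − ¼ ln(1 − 2Q).
1 − 2P − Q = 0.3899, giving −½ ln(0.3899) = 0.470932.
1 − 2Q = 0.659, giving −¼ ln(0.659) = 0.104258.
d = 0.470932 + 0.104258 = 0.575190.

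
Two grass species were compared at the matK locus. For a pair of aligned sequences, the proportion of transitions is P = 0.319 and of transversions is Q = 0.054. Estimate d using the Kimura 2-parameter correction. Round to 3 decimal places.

0.617

Under the Kimura two-parameter model, d = −½ ln(1 − 2P − Q) − ¼ ln(1 − 2Q).
1 − 2P − Q = 0.308, giving −½ ln(0.308) = 0.588828.
1 − 2Q = 0.892, giving −¼ ln(0.892) = 0.028572.
d = 0.588828 + 0.028572 = 0.617400.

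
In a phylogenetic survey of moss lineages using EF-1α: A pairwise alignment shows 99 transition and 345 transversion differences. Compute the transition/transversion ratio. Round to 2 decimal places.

0.29

R = 99/345 = 0.286956… ≈ 0.29 (to 2 d.p.).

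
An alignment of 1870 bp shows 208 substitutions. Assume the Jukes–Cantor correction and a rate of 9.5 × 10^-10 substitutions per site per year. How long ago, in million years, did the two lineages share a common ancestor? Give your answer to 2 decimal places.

63.37

p = 208/1870 ≈ 0.11123.
d = −(3/4) ln(1 − 4p/3) = −0.75 ln(1 − 0.148307) = −0.75 ln(0.851693)
  = −0.75 × (-0.160529) = 0.120397 substitutions/site.
Under a molecular clock d = 2μt, so t = d/(2μ) = 0.120397 / (2 × 9.5 × 10^-10) = 63.37 million years.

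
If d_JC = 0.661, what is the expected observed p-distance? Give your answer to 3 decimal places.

0.439

p = (3/4)(1 − e^(−4d/3)) = 0.75 × (1 − e^(-0.881333)) = 0.75 × (1 − 0.414230) = 0.439328.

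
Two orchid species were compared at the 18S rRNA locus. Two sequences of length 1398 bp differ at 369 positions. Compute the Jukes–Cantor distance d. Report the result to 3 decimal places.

p = 369/1398 ≈ 0.263948.
d = −(3/4) ln(1 − 4p/3) = −0.75 ln(1 − 0.351931) = −0.75 ln(0.648069)
  = −0.75 × (-0.433758) = 0.325319 substitutions/site.

0.325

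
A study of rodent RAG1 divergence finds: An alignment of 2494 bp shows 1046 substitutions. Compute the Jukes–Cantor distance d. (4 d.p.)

p = 1046/2494 ≈ 0.419407.
d = −(3/4) ln(1 − 4p/3) = −0.75 ln(1 − 0.559209) = −0.75 ln(0.440791)
  = −0.75 × (-0.819184) = 0.614388 substitutions/site.

0.6144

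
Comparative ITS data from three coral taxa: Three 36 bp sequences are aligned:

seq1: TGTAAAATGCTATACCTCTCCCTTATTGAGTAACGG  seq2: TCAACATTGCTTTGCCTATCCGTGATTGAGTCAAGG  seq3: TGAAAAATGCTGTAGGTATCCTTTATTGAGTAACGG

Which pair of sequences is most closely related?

seq1–seq2: 11/36 differ, p = 0.306, d = 0.392.
seq1–seq3: 6/36 differ, p = 0.167, d = 0.188.
seq2–seq3: 11/36 differ, p = 0.306, d = 0.392.
The smallest distance is between seq1 and seq3.

seq1 and seq3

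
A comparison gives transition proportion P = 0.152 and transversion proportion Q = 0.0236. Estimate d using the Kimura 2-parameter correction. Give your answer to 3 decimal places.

0.211

Under the Kimura two-parameter model, d = −½ ln(1 − 2P − Q) − ¼ ln(1 − 2Q).
1 − 2P − Q = 0.6724, giving −½ ln(0.6724) = 0.198451.
1 − 2Q = 0.9528, giving −¼ ln(0.9528) = 0.012088.
d = 0.198451 + 0.012088 = 0.210539.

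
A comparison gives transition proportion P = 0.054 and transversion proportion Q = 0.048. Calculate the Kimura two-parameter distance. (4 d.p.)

0.1100

Under the Kimura two-parameter model, d = −½ ln(1 − 2P − Q) − ¼ ln(1 − 2Q).
1 − 2P − Q = 0.844, giving −½ ln(0.844) = 0.084801.
1 − 2Q = 0.904, giving −¼ ln(0.904) = 0.025231.
d = 0.084801 + 0.025231 = 0.110032.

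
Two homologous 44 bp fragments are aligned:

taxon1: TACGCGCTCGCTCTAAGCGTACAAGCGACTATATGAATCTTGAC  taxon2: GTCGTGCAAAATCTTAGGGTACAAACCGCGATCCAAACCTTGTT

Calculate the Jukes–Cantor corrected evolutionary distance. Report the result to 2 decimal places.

The sequences differ at 19 of 44 sites, so p = 19/44 ≈ 0.431818.
d = −(3/4) ln(1 − 4p/3) = −0.75 ln(1 − 0.575757) = −0.75 ln(0.424243)
  = −0.75 × (-0.857449) = 0.643087 substitutions/site.

0.64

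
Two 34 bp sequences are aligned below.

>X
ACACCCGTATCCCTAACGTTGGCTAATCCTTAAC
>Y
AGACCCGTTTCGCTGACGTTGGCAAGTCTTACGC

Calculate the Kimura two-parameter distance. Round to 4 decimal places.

0.3741

Of 34 sites, 4 differences are transitions and 6 are transversions, so P = 4/34 ≈ 0.117647 and Q = 6/34 ≈ 0.176471.
Under the Kimura two-parameter model, d = −½ ln(1 − 2P − Q) − ¼ ln(1 − 2Q).
1 − 2P − Q = 0.588235, giving −½ ln(0.588235) = 0.265314.
1 − 2Q = 0.647058, giving −¼ ln(0.647058) = 0.108830.
d = 0.265314 + 0.108830 = 0.374144.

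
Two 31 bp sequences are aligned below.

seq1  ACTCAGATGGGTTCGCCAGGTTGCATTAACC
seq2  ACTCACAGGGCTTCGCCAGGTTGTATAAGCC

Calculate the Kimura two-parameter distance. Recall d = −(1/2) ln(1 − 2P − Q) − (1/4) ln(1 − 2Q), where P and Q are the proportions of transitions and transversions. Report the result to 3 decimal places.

Of 31 sites, 2 differences are transitions and 4 are transversions, so P = 2/31 ≈ 0.064516 and Q = 4/31 ≈ 0.129032.
Under the Kimura two-parameter model, d = −½ ln(1 − 2P − Q) − ¼ ln(1 − 2Q).
1 − 2P − Q = 0.741936, giving −½ ln(0.741936) = 0.149246.
1 − 2Q = 0.741936, giving −¼ ln(0.741936) = 0.074623.
d = 0.149246 + 0.074623 = 0.223869.

0.224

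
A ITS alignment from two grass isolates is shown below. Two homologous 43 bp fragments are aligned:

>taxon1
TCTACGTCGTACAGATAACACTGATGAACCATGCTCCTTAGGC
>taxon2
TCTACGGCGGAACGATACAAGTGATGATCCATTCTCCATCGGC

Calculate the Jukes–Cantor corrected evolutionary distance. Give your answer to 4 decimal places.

0.3129

The sequences differ at 11 of 43 sites, so p = 11/43 ≈ 0.255814.
d = −(3/4) ln(1 − 4p/3) = −0.75 ln(1 − 0.341085) = −0.75 ln(0.658915)
  = −0.75 × (-0.417161) = 0.312871 substitutions/site.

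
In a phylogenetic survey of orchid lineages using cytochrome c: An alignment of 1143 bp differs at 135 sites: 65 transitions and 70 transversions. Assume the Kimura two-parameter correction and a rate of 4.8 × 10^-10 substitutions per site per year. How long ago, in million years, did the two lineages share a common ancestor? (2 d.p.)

P = 65/1143 ≈ 0.056868 and Q = 70/1143 ≈ 0.061242.
Under the Kimura two-parameter model, d = −½ ln(1 − 2P − Q) − ¼ ln(1 − 2Q).
1 − 2P − Q = 0.825022, giving −½ ln(0.825022) = 0.096173.
1 − 2Q = 0.877516, giving −¼ ln(0.877516) = 0.032665.
d = 0.096173 + 0.032665 = 0.128838.
Under a molecular clock d = 2μt, so t = d/(2μ) = 0.128838 / (2 × 4.8 × 10^-10) = 134.21 million years.

134.21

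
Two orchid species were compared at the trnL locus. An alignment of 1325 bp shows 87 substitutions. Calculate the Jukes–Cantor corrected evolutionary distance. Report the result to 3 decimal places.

p = 87/1325 ≈ 0.06566.
d = −(3/4) ln(1 − 4p/3) = −0.75 ln(1 − 0.087547) = −0.75 ln(0.912453)
  = −0.75 × (-0.091619) = 0.068714 substitutions/site.

0.069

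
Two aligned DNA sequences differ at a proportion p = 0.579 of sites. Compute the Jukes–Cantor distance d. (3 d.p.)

d = −(3/4) ln(1 − 4p/3) = −0.75 ln(1 − 0.772) = −0.75 ln(0.228)
  = −0.75 × (-1.478410) = 1.108808 substitutions/site.

1.109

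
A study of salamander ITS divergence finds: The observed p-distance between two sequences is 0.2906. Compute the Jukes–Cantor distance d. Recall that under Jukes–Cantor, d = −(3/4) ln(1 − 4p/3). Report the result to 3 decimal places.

0.368

d = −(3/4) ln(1 − 4p/3) = −0.75 ln(1 − 0.387467) = −0.75 ln(0.612533)
  = −0.75 × (-0.490152) = 0.367614 substitutions/site.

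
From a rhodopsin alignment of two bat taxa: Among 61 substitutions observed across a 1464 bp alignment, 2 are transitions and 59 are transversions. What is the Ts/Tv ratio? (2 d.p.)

0.03

R = 2/59 = 0.033898… ≈ 0.03 (to 2 d.p.).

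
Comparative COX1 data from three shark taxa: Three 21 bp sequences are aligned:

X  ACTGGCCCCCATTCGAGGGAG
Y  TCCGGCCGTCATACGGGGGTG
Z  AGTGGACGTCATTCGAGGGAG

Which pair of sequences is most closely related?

X and Z

X–Y: 7/21 differ, p = 0.333, d = 0.441.
X–Z: 4/21 differ, p = 0.190, d = 0.220.
Y–Z: 7/21 differ, p = 0.333, d = 0.441.
The smallest distance is between X and Z.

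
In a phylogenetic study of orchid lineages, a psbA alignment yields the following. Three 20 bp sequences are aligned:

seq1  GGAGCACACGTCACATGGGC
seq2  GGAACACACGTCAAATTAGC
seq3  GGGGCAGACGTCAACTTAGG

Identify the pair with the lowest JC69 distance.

seq1 and seq2

seq1–seq2: 4/20 differ, p = 0.200, d = 0.233.
seq1–seq3: 7/20 differ, p = 0.350, d = 0.471.
seq2–seq3: 5/20 differ, p = 0.250, d = 0.304.
The smallest distance is between seq1 and seq2.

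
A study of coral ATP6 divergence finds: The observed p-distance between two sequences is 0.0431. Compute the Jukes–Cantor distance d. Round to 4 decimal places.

d = −(3/4) ln(1 − 4p/3) = −0.75 ln(1 − 0.057467) = −0.75 ln(0.942533)
  = −0.75 × (-0.059184) = 0.044388 substitutions/site.

0.0444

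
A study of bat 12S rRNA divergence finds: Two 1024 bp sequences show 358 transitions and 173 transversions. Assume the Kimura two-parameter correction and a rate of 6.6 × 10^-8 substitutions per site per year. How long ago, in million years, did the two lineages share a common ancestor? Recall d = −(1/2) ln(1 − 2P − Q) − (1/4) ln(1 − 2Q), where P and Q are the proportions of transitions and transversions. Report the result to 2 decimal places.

8.46

P = 358/1024 ≈ 0.349609 and Q = 173/1024 ≈ 0.168945.
Under the Kimura two-parameter model, d = −½ ln(1 − 2P − Q) − ¼ ln(1 − 2Q).
1 − 2P − Q = 0.131837, giving −½ ln(0.131837) = 1.013094.
1 − 2Q = 0.66211, giving −¼ ln(0.66211) = 0.103081.
d = 1.013094 + 0.103081 = 1.116175.
Under a molecular clock d = 2μt, so t = d/(2μ) = 1.116175 / (2 × 6.6 × 10^-8) = 8.46 million years.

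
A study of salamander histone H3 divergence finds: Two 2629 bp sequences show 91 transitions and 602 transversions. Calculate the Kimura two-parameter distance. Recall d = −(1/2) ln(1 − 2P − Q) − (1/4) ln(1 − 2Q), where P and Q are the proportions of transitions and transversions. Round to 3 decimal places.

P = 91/2629 ≈ 0.034614 and Q = 602/2629 ≈ 0.228984.
Under the Kimura two-parameter model, d = −½ ln(1 − 2P − Q) − ¼ ln(1 − 2Q).
1 − 2P − Q = 0.701788, giving −½ ln(0.701788) = 0.177062.
1 − 2Q = 0.542032, giving −¼ ln(0.542032) = 0.153108.
d = 0.177062 + 0.153108 = 0.330170.

0.330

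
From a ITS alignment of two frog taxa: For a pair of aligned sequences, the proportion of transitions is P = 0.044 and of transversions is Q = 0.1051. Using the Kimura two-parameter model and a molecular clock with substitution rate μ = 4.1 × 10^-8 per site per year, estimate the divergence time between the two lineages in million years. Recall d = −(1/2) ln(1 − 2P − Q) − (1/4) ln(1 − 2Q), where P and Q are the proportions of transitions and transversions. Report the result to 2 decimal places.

2.03

Under the Kimura two-parameter model, d = −½ ln(1 − 2P − Q) − ¼ ln(1 − 2Q).
1 − 2P − Q = 0.8069, giving −½ ln(0.8069) = 0.107278.
1 − 2Q = 0.7898, giving −¼ ln(0.7898) = 0.058994.
d = 0.107278 + 0.058994 = 0.166272.
Under a molecular clock d = 2μt, so t = d/(2μ) = 0.166272 / (2 × 4.1 × 10^-8) = 2.03 million years.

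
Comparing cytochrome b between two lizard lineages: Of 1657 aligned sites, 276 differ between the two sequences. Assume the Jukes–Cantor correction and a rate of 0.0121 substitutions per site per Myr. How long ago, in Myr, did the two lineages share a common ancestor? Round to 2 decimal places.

7.78

p = 276/1657 ≈ 0.166566.
d = −(3/4) ln(1 − 4p/3) = −0.75 ln(1 − 0.222088) = −0.75 ln(0.777912)
  = −0.75 × (-0.251142) = 0.188357 substitutions/site.
Under a molecular clock d = 2μt, so t = d/(2μ) = 0.188357 / (2 × 0.0121) = 7.78 Myr.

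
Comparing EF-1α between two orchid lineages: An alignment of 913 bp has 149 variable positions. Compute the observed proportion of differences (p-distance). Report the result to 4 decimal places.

0.1632

p = 149/913 = 0.163198… ≈ 0.1632 (to 4 d.p.).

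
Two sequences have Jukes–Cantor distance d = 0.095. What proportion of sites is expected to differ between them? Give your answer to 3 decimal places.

p = (3/4)(1 − e^(−4d/3)) = 0.75 × (1 − e^(-0.126667)) = 0.75 × (1 − 0.881027) = 0.089230.

0.089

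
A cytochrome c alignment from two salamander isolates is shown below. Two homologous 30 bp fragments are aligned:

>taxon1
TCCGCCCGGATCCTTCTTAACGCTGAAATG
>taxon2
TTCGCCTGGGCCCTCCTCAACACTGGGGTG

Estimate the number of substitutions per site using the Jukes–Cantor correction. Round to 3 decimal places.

0.441

The sequences differ at 10 of 30 sites (2, 7, 10, 11, 15, 18, 22, 26, 27, 28), so p = 10/30 ≈ 0.333333.
d = −(3/4) ln(1 − 4p/3) = −0.75 ln(1 − 0.444444) = −0.75 ln(0.555556)
  = −0.75 × (-0.587786) = 0.440840 substitutions/site.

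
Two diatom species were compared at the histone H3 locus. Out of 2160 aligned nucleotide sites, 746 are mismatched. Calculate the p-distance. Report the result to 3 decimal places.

0.345

p = 746/2160 = 0.345370… ≈ 0.345 (to 3 d.p.).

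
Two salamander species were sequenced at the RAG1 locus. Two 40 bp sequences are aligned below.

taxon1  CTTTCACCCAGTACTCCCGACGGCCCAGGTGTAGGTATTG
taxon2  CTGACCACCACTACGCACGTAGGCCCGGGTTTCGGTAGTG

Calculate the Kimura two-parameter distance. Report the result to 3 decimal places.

0.444

Of 40 sites, 1 differences are transitions and 12 are transversions, so P = 1/40 = 0.025 and Q = 12/40 = 0.3.
Under the Kimura two-parameter model, d = −½ ln(1 − 2P − Q) − ¼ ln(1 − 2Q).
1 − 2P − Q = 0.65, giving −½ ln(0.65) = 0.215391.
1 − 2Q = 0.4, giving −¼ ln(0.4) = 0.229073.
d = 0.215391 + 0.229073 = 0.444464.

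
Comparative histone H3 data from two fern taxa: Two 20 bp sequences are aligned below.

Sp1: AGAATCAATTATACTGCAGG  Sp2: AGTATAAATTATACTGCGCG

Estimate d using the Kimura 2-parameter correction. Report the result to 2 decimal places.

Of 20 sites, 1 differences are transitions and 3 are transversions, so P = 1/20 = 0.05 and Q = 3/20 = 0.15.
Under the Kimura two-parameter model, d = −½ ln(1 − 2P − Q) − ¼ ln(1 − 2Q).
1 − 2P − Q = 0.75, giving −½ ln(0.75) = 0.143841.
1 − 2Q = 0.7, giving −¼ ln(0.7) = 0.089169.
d = 0.143841 + 0.089169 = 0.233010.

0.23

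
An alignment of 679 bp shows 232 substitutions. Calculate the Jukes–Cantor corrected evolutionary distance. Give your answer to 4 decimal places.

0.4560

p = 232/679 ≈ 0.341679.
d = −(3/4) ln(1 − 4p/3) = −0.75 ln(1 − 0.455572) = −0.75 ln(0.544428)
  = −0.75 × (-0.608020) = 0.456015 substitutions/site.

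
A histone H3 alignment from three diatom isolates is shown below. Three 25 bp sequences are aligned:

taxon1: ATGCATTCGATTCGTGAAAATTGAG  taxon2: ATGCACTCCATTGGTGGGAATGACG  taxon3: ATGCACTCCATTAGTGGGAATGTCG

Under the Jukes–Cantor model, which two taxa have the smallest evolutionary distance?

taxon1–taxon2: 8/25 differ, p = 0.320, d = 0.417.
taxon1–taxon3: 8/25 differ, p = 0.320, d = 0.417.
taxon2–taxon3: 2/25 differ, p = 0.080, d = 0.085.
The smallest distance is between taxon2 and taxon3.

taxon2 and taxon3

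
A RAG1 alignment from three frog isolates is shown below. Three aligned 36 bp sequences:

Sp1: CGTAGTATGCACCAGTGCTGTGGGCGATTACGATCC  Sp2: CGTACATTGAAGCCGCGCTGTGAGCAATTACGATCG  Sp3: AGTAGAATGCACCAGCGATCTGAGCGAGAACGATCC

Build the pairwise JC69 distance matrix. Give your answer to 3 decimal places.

Sp1–Sp2: 10/36 sites differ → p ≈ 0.277778, d = −0.75 ln(1 − 0.370371) = 0.346968 ≈ 0.347.
Sp1–Sp3: 8/36 sites differ → p ≈ 0.222222, d = −0.75 ln(1 − 0.296296) = 0.263548 ≈ 0.264.
Sp2–Sp3: 12/36 sites differ → p ≈ 0.333333, d = −0.75 ln(1 − 0.444444) = 0.440839 ≈ 0.441.

d(Sp1,Sp2) = 0.347, d(Sp1,Sp3) = 0.264, d(Sp2,Sp3) = 0.441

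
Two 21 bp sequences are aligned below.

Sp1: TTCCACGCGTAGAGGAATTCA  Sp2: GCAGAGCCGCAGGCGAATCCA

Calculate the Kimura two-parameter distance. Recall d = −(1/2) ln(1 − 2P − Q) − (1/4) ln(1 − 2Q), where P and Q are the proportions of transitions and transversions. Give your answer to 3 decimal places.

0.761

Of 21 sites, 4 differences are transitions and 6 are transversions, so P = 4/21 ≈ 0.190476 and Q = 6/21 ≈ 0.285714.
Under the Kimura two-parameter model, d = −½ ln(1 − 2P − Q) − ¼ ln(1 − 2Q).
1 − 2P − Q = 0.333334, giving −½ ln(0.333334) = 0.549305.
1 − 2Q = 0.428572, giving −¼ ln(0.428572) = 0.211824.
d = 0.549305 + 0.211824 = 0.761129.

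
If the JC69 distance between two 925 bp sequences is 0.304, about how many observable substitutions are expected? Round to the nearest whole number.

231

Invert JC69: p = (3/4)(1 − e^(−4d/3)) = 0.75 × (1 − e^(-0.405333)) = 0.75 × (1 − 0.666755) = 0.249934.
Expected differing sites = pL ≈ 0.249934 × 925 = 231.18895 ≈ 231.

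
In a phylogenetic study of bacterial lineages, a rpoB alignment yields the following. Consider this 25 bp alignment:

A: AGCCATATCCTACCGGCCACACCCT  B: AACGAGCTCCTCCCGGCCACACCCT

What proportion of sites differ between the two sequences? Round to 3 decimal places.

The sequences differ at 5 of 25 positions (sites 2, 4, 6, 7, 12).
p = 5/25 = 0.200.

0.200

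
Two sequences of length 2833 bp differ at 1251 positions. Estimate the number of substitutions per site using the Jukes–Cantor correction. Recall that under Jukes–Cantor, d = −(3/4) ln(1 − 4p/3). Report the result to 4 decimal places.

p = 1251/2833 ≈ 0.441581.
d = −(3/4) ln(1 − 4p/3) = −0.75 ln(1 − 0.588775) = −0.75 ln(0.411225)
  = −0.75 × (-0.888615) = 0.666461 substitutions/site.

0.6665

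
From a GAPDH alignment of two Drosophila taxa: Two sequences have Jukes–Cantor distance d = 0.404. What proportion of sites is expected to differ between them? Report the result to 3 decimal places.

p = (3/4)(1 − e^(−4d/3)) = 0.75 × (1 − e^(-0.538667)) = 0.75 × (1 − 0.583526) = 0.312356.

0.312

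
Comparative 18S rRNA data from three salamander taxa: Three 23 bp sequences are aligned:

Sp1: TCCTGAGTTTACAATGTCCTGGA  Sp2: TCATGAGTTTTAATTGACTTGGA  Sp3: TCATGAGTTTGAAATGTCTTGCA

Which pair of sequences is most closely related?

Sp2 and Sp3

Sp1–Sp2: 6/23 differ, p = 0.261, d = 0.321.
Sp1–Sp3: 5/23 differ, p = 0.217, d = 0.257.
Sp2–Sp3: 4/23 differ, p = 0.174, d = 0.198.
The smallest distance is between Sp2 and Sp3.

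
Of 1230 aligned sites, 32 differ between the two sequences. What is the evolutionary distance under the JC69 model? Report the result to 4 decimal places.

0.0265

p = 32/1230 ≈ 0.026016.
d = −(3/4) ln(1 − 4p/3) = −0.75 ln(1 − 0.034688) = −0.75 ln(0.965312)
  = −0.75 × (-0.035304) = 0.026478 substitutions/site.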